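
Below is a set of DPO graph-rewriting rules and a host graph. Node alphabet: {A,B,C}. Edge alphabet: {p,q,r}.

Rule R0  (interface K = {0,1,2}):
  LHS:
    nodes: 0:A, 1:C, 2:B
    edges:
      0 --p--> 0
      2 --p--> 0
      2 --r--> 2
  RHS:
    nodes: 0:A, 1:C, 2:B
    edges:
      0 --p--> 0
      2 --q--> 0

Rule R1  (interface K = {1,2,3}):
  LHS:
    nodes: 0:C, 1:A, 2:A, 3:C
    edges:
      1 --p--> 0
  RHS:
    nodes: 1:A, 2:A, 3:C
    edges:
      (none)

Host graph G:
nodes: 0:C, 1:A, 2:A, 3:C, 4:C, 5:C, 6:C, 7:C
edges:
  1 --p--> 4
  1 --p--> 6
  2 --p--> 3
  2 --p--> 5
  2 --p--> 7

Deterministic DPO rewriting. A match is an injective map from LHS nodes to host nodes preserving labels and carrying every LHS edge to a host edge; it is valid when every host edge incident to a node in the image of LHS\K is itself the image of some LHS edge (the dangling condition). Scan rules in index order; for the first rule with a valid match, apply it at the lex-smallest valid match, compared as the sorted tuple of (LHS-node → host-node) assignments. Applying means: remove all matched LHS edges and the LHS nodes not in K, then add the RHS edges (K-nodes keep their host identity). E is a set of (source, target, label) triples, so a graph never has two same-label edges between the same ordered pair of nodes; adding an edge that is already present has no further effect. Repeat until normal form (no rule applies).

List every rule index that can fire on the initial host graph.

R0: no valid match — LHS pattern not found
R1: 25 valid matches — {0↦3, 1↦2, 2↦1, 3↦0}, {0↦3, 1↦2, 2↦1, 3↦4}, {0↦3, 1↦2, 2↦1, 3↦5} (+22 more)

Answer: [R1]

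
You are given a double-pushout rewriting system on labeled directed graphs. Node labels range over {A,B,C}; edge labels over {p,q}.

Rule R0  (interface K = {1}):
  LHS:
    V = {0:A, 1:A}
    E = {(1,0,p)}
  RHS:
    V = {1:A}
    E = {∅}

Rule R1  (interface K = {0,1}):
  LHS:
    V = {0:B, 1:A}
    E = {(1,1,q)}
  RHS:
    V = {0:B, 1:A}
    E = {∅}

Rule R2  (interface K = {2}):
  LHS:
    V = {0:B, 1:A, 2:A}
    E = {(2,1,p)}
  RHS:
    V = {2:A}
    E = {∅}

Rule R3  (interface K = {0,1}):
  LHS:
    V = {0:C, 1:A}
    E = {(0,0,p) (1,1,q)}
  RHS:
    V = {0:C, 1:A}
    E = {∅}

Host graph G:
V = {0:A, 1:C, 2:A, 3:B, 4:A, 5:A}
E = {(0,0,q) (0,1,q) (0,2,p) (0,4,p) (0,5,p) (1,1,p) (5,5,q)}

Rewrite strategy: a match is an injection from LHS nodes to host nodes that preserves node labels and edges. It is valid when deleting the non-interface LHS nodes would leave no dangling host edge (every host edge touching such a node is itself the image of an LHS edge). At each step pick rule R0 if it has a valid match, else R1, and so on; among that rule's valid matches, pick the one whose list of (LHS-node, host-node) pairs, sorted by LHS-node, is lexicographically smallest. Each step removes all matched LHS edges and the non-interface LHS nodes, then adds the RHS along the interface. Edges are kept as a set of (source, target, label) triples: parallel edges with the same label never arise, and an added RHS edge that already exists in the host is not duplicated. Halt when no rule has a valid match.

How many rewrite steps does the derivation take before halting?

Answer: 5

Steps:
[0] host  ⇒  6 nodes, 7 edges  {0-q->0 0-q->1 0-p->2 0-p->4 0-p->5 1-p->1 5-q->5}
[1] R0 @ {0↦2, 1↦0}  ⇒  5 nodes, 6 edges  {0-q->0 0-q->1 0-p->4 0-p->5 1-p->1 5-q->5}
[2] R0 @ {0↦4, 1↦0}  ⇒  4 nodes, 5 edges  {0-q->0 0-q->1 0-p->5 1-p->1 5-q->5}
[3] R1 @ {0↦3, 1↦0}  ⇒  4 nodes, 4 edges  {0-q->1 0-p->5 1-p->1 5-q->5}
[4] R1 @ {0↦3, 1↦5}  ⇒  4 nodes, 3 edges  {0-q->1 0-p->5 1-p->1}
[5] R0 @ {0↦5, 1↦0}  ⇒  3 nodes, 2 edges  {0-q->1 1-p->1}
normal form: no rule applies after step 5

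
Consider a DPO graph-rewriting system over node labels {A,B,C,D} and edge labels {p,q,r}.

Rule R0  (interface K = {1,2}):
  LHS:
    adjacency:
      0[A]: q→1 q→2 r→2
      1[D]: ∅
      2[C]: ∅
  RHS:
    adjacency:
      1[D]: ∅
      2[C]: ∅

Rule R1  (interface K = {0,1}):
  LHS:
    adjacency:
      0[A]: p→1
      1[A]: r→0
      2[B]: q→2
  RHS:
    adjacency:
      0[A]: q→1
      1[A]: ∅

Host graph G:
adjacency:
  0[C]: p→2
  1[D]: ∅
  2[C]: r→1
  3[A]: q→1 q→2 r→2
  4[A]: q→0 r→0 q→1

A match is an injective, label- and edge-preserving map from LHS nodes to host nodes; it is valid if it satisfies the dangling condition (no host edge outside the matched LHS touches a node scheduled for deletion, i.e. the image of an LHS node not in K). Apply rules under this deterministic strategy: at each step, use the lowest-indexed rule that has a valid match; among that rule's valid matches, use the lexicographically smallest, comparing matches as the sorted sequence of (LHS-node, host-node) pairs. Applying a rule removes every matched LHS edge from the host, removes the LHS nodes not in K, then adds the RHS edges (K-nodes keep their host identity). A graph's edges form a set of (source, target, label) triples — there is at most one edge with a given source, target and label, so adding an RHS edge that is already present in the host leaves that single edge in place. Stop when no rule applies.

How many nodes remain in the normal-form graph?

Answer: 3

Rewrite trace:
initial: |V|=5 |E|=8  E = 0-p->2 2-r->1 3-q->1 3-q->2 3-r->2 4-q->0 4-r->0 4-q->1
step 1: apply R0 at {0↦3, 1↦1, 2↦2}  → |V|=4 |E|=5  E = 0-p->2 2-r->1 4-q->0 4-r->0 4-q->1
step 2: apply R0 at {0↦4, 1↦1, 2↦0}  → |V|=3 |E|=2  E = 0-p->2 2-r->1
normal form: no rule applies after step 2
NF nodes: {0:C, 1:D, 2:C}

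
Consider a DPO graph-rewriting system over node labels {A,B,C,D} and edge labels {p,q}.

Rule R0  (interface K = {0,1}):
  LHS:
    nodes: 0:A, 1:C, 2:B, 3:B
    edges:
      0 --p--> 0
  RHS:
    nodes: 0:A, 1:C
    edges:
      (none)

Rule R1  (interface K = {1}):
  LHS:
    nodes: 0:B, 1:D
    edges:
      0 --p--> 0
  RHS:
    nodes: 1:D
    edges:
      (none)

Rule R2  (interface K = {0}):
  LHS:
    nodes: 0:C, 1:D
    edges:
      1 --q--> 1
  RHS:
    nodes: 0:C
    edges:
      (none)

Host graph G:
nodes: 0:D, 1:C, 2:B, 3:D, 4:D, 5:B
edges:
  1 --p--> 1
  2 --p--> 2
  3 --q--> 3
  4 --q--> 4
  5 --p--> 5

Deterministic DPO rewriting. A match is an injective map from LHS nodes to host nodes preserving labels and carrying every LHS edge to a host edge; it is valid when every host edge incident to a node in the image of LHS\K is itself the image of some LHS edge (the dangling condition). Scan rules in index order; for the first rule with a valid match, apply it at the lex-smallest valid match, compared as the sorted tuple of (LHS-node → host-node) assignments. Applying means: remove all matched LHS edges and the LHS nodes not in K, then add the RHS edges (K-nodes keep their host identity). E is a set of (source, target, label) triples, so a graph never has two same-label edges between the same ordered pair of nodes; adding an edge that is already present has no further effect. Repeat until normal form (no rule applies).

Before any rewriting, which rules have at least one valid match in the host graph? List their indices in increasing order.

Answer: [R1,R2]

Steps:
R0: no valid match — LHS pattern not found
R1: 6 valid matches — {0↦2, 1↦0}, {0↦2, 1↦3}, {0↦2, 1↦4} (+3 more)
R2: 2 valid matches — {0↦1, 1↦3}, {0↦1, 1↦4}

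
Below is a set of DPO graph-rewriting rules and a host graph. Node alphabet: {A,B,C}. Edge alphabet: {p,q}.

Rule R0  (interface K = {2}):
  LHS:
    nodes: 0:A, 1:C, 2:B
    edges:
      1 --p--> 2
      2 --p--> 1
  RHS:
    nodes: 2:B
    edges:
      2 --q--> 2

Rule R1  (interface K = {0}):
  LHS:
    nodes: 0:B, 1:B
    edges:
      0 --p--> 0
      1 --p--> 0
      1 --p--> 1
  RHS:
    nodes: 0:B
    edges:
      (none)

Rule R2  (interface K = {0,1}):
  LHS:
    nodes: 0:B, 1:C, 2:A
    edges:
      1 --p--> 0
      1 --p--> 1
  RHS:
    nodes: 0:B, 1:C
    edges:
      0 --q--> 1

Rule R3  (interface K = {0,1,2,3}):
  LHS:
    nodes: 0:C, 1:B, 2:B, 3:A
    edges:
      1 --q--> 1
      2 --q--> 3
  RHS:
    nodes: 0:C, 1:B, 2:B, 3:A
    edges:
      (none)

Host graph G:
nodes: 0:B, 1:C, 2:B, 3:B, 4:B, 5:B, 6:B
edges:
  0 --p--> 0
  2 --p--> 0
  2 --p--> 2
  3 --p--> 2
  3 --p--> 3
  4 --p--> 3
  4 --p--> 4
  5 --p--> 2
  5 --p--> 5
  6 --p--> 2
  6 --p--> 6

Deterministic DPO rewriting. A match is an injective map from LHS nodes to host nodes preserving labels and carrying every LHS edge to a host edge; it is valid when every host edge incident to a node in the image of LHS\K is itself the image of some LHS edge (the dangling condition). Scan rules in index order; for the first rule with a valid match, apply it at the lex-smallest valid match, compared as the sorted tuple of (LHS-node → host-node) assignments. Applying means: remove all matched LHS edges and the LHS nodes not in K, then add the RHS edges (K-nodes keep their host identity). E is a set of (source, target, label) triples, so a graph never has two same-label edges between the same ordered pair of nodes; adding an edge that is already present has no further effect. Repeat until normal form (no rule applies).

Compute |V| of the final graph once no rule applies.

Answer: 5

Rewrite trace:
start.  V:7 E:11  edges: 0-p->0 2-p->0 2-p->2 3-p->2 3-p->3 4-p->3 4-p->4 5-p->2 5-p->5 6-p->2 6-p->6
1. fire R1 via {0↦2, 1↦5}  →  V:6 E:8  edges: 0-p->0 2-p->0 3-p->2 3-p->3 4-p->3 4-p->4 6-p->2 6-p->6
2. fire R1 via {0↦3, 1↦4}  →  V:5 E:5  edges: 0-p->0 2-p->0 3-p->2 6-p->2 6-p->6
final graph: no rule applies after step 2
NF nodes: {0:B, 1:C, 2:B, 3:B, 6:B}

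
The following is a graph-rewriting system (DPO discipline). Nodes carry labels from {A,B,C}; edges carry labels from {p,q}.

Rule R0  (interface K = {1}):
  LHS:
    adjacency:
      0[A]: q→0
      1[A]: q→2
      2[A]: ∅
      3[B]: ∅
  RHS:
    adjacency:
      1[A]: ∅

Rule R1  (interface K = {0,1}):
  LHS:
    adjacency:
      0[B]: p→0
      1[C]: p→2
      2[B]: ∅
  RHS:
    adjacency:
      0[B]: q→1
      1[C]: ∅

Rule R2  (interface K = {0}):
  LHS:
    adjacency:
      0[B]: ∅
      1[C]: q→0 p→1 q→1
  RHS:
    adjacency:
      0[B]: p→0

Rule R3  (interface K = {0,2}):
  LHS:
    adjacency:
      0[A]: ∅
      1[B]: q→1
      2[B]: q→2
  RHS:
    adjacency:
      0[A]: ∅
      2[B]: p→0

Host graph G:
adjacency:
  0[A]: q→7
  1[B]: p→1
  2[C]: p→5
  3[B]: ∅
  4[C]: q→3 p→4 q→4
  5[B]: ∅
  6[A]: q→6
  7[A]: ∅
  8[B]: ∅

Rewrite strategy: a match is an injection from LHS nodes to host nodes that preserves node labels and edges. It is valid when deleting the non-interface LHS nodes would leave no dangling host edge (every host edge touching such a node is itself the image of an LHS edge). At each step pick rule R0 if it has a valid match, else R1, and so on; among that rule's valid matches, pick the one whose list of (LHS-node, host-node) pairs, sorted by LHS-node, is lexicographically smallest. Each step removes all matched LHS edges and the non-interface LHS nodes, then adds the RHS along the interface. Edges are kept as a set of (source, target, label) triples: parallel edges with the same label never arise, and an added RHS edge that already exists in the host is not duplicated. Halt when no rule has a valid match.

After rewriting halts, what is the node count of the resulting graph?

initial: |V|=9 |E|=7  E = 0-q->7 1-p->1 2-p->5 4-q->3 4-p->4 4-q->4 6-q->6
step 1: apply R0 at {0↦6, 1↦0, 2↦7, 3↦8}  → |V|=6 |E|=5  E = 1-p->1 2-p->5 4-q->3 4-p->4 4-q->4
step 2: apply R1 at {0↦1, 1↦2, 2↦5}  → |V|=5 |E|=4  E = 1-q->2 4-q->3 4-p->4 4-q->4
step 3: apply R2 at {0↦3, 1↦4}  → |V|=4 |E|=2  E = 1-q->2 3-p->3
normal form: no rule applies after step 3
NF nodes: {0:A, 1:B, 2:C, 3:B}

Answer: 4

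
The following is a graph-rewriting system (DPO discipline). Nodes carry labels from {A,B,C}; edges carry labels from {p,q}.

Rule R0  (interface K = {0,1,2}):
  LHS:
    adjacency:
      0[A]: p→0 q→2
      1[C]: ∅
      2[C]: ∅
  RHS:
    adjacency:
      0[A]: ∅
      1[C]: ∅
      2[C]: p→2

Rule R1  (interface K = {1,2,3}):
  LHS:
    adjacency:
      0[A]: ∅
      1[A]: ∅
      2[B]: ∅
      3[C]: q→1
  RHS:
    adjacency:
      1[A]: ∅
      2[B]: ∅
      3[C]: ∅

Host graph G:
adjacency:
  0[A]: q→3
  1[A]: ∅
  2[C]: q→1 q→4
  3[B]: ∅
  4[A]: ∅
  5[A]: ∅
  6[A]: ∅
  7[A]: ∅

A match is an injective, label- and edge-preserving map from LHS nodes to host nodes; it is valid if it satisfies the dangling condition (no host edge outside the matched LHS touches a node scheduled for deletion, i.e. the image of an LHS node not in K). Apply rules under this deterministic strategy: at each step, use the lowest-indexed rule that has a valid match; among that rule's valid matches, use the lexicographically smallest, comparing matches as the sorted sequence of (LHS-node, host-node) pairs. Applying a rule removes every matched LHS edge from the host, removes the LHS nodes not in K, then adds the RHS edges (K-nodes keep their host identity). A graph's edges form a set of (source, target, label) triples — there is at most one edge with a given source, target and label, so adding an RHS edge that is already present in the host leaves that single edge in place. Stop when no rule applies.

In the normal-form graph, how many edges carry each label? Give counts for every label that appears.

initial: |V|=8 |E|=3  E = 0-q->3 2-q->1 2-q->4
step 1: apply R1 at {0↦5, 1↦1, 2↦3, 3↦2}  → |V|=7 |E|=2  E = 0-q->3 2-q->4
step 2: apply R1 at {0↦1, 1↦4, 2↦3, 3↦2}  → |V|=6 |E|=1  E = 0-q->3
normal form: no rule applies after step 2
NF edges: [(0, 3, 'q')]

Answer: q:1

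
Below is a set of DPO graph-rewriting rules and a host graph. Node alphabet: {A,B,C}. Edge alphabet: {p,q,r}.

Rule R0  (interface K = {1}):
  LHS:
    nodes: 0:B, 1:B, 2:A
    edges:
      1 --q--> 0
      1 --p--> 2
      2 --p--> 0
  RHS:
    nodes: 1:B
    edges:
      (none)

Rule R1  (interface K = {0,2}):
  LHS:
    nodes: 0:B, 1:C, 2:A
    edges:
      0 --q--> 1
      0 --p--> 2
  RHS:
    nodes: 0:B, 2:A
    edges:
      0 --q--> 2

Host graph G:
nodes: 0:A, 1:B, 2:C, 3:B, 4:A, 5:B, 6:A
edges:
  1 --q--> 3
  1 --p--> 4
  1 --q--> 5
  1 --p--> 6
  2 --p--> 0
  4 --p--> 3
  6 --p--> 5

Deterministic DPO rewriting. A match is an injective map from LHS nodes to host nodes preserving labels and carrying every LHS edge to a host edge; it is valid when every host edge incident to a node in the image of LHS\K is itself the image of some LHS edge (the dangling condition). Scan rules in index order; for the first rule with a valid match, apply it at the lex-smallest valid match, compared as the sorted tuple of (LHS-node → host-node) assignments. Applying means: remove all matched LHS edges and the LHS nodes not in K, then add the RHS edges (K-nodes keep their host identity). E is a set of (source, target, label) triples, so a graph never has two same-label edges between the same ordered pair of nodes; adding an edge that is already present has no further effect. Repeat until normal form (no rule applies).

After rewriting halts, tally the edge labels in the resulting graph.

start.  V:7 E:7  edges: 1-q->3 1-p->4 1-q->5 1-p->6 2-p->0 4-p->3 6-p->5
1. fire R0 via {0↦3, 1↦1, 2↦4}  →  V:5 E:4  edges: 1-q->5 1-p->6 2-p->0 6-p->5
2. fire R0 via {0↦5, 1↦1, 2↦6}  →  V:3 E:1  edges: 2-p->0
halt: no rule applies after step 2
NF edges: [(2, 0, 'p')]

Answer: p:1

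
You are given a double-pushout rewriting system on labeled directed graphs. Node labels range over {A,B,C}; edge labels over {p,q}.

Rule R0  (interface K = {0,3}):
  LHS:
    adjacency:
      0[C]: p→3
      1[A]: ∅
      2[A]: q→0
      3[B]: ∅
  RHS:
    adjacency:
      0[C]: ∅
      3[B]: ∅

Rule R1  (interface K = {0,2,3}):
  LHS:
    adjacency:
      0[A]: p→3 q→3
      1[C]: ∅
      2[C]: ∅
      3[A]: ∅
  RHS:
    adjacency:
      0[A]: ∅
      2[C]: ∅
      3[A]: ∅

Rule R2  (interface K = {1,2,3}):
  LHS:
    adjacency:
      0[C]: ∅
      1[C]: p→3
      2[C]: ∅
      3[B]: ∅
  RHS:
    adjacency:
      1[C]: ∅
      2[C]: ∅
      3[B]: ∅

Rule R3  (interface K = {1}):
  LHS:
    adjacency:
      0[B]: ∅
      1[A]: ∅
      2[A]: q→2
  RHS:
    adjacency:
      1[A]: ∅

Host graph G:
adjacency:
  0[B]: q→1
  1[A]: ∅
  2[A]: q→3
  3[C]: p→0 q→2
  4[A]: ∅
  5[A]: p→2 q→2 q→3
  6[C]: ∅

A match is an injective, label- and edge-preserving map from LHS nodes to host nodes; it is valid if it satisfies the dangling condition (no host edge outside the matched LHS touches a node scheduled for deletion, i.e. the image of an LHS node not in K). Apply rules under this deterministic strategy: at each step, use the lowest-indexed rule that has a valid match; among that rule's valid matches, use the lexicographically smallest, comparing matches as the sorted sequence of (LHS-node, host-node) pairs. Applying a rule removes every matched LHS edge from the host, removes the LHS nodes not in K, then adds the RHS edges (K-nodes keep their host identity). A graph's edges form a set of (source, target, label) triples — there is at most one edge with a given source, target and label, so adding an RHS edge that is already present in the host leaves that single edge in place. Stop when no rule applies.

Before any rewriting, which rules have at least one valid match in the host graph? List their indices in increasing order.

R0: no valid match — 6 raw matches, all fail dangling condition
R1: 1 valid match — {0↦5, 1↦6, 2↦3, 3↦2}
R2: no valid match — LHS pattern not found
R3: no valid match — LHS pattern not found

Answer: [R1]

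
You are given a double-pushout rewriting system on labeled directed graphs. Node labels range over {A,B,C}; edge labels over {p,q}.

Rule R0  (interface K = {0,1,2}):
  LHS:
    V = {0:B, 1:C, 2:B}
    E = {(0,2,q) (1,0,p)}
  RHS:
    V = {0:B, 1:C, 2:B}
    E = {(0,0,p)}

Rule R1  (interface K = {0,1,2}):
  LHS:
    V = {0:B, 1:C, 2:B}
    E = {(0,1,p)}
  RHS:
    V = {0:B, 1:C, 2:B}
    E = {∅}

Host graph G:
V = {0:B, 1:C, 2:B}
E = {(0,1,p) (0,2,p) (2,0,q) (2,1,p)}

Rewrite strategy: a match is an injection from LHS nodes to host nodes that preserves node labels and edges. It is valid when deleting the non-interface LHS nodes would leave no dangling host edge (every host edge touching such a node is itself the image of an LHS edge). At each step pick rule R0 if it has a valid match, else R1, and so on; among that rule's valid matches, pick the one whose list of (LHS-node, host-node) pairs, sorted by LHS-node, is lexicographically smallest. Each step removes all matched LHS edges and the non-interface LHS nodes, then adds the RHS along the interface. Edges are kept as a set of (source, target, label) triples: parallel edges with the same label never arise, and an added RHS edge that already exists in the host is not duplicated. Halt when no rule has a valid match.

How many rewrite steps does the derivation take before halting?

initial: |V|=3 |E|=4  E = 0-p->1 0-p->2 2-q->0 2-p->1
step 1: apply R1 at {0↦0, 1↦1, 2↦2}  → |V|=3 |E|=3  E = 0-p->2 2-q->0 2-p->1
step 2: apply R1 at {0↦2, 1↦1, 2↦0}  → |V|=3 |E|=2  E = 0-p->2 2-q->0
normal form: no rule applies after step 2

Answer: 2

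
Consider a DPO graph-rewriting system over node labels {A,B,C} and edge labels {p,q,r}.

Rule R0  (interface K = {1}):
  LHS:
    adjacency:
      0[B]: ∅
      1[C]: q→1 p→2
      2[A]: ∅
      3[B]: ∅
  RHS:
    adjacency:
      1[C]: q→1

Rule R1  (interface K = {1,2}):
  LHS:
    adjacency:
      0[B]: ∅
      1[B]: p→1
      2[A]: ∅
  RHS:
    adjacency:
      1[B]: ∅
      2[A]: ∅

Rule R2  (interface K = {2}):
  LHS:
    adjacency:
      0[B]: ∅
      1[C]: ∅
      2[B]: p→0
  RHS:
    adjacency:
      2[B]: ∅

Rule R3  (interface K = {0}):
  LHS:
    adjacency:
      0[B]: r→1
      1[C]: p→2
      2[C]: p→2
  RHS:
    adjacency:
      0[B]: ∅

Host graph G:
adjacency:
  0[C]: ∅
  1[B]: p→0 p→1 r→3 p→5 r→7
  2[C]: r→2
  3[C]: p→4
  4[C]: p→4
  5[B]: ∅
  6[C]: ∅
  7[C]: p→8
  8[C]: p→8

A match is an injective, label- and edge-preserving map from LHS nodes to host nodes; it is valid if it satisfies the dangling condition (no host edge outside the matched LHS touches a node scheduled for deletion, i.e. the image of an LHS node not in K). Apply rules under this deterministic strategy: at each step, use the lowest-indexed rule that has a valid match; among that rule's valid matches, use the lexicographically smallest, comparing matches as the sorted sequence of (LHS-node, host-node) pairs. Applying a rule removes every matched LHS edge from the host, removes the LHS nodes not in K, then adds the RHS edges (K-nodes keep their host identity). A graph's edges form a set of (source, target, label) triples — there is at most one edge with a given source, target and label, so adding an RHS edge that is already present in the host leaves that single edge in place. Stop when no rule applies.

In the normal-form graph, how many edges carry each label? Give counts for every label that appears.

[0] host  ⇒  9 nodes, 10 edges  {1-p->0 1-p->1 1-r->3 1-p->5 1-r->7 2-r->2 3-p->4 4-p->4 7-p->8 8-p->8}
[1] R2 @ {0↦5, 1↦6, 2↦1}  ⇒  7 nodes, 9 edges  {1-p->0 1-p->1 1-r->3 1-r->7 2-r->2 3-p->4 4-p->4 7-p->8 8-p->8}
[2] R3 @ {0↦1, 1↦3, 2↦4}  ⇒  5 nodes, 6 edges  {1-p->0 1-p->1 1-r->7 2-r->2 7-p->8 8-p->8}
[3] R3 @ {0↦1, 1↦7, 2↦8}  ⇒  3 nodes, 3 edges  {1-p->0 1-p->1 2-r->2}
halt: no rule applies after step 3
NF edges: [(1, 0, 'p'), (1, 1, 'p'), (2, 2, 'r')]

Answer: p:2 r:1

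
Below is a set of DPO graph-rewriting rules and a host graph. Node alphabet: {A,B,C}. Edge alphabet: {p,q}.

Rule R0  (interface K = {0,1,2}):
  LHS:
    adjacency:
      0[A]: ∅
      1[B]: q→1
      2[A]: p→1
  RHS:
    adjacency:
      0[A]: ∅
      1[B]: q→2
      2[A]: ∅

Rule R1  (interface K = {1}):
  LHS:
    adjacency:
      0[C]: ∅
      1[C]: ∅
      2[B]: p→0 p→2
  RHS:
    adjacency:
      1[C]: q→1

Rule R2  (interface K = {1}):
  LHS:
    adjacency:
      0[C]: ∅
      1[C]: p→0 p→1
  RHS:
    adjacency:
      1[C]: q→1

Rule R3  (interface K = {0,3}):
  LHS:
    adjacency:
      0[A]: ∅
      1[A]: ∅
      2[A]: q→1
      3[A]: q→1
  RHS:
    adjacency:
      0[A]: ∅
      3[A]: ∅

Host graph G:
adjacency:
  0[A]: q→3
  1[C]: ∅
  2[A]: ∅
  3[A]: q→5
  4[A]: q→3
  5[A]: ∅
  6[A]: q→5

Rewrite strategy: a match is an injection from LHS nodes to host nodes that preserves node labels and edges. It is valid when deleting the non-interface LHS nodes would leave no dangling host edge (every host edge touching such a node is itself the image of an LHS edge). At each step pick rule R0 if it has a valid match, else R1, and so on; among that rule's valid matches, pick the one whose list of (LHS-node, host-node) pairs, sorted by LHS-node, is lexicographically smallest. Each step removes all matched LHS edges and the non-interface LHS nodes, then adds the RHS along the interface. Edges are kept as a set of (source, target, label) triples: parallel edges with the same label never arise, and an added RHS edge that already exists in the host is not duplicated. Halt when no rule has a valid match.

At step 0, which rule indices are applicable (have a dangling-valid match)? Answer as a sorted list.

R0: no valid match — LHS pattern not found
R1: no valid match — LHS pattern not found
R2: no valid match — LHS pattern not found
R3: 3 valid matches — {0↦0, 1↦5, 2↦6, 3↦3}, {0↦2, 1↦5, 2↦6, 3↦3}, {0↦4, 1↦5, 2↦6, 3↦3}

Answer: [R3]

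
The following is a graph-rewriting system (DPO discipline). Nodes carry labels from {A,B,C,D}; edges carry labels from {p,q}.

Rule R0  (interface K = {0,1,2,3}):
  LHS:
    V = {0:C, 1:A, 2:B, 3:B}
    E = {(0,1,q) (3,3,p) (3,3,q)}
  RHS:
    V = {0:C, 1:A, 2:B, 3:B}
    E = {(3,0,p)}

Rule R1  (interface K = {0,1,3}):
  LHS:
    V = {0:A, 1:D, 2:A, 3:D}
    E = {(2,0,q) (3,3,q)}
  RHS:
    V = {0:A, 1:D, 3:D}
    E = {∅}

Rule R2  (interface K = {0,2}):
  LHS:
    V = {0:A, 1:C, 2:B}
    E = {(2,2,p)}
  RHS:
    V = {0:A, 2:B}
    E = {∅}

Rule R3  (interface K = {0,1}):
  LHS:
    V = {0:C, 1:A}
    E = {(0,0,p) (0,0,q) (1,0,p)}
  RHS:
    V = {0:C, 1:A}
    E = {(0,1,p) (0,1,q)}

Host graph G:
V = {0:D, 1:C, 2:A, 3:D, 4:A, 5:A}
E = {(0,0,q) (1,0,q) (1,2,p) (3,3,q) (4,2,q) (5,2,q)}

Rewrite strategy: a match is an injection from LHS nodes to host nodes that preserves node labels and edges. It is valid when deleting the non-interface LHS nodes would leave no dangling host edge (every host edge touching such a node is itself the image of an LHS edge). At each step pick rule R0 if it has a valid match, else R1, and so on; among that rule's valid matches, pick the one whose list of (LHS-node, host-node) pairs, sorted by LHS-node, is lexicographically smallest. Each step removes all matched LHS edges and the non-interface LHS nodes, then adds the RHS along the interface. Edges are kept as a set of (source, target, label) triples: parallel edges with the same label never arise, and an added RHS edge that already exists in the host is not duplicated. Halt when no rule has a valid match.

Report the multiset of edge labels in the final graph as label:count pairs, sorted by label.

Answer: p:1 q:1

Derivation:
start.  V:6 E:6  edges: 0-q->0 1-q->0 1-p->2 3-q->3 4-q->2 5-q->2
1. fire R1 via {0↦2, 1↦0, 2↦4, 3↦3}  →  V:5 E:4  edges: 0-q->0 1-q->0 1-p->2 5-q->2
2. fire R1 via {0↦2, 1↦3, 2↦5, 3↦0}  →  V:4 E:2  edges: 1-q->0 1-p->2
normal form: no rule applies after step 2
NF edges: [(1, 0, 'q'), (1, 2, 'p')]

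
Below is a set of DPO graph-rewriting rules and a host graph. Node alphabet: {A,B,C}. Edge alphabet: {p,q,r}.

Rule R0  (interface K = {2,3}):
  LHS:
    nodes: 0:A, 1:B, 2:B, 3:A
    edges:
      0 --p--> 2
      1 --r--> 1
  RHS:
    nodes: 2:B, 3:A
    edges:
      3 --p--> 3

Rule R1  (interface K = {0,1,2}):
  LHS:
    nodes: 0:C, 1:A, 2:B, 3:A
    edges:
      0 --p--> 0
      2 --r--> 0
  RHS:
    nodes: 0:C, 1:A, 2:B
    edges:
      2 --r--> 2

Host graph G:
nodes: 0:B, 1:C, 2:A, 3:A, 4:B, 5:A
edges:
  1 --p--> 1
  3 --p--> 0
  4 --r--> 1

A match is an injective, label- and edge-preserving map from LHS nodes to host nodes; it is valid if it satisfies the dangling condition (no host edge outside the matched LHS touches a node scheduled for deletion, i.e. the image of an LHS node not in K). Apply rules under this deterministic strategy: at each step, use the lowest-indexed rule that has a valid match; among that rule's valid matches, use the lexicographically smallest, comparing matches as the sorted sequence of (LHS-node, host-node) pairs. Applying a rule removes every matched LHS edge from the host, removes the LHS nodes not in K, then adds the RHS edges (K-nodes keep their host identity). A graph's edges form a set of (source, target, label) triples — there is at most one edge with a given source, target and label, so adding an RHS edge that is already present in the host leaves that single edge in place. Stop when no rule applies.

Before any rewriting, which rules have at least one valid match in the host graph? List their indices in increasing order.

Answer: [R1]

Steps:
R0: no valid match — LHS pattern not found
R1: 4 valid matches — {0↦1, 1↦2, 2↦4, 3↦5}, {0↦1, 1↦3, 2↦4, 3↦2}, {0↦1, 1↦3, 2↦4, 3↦5} (+1 more)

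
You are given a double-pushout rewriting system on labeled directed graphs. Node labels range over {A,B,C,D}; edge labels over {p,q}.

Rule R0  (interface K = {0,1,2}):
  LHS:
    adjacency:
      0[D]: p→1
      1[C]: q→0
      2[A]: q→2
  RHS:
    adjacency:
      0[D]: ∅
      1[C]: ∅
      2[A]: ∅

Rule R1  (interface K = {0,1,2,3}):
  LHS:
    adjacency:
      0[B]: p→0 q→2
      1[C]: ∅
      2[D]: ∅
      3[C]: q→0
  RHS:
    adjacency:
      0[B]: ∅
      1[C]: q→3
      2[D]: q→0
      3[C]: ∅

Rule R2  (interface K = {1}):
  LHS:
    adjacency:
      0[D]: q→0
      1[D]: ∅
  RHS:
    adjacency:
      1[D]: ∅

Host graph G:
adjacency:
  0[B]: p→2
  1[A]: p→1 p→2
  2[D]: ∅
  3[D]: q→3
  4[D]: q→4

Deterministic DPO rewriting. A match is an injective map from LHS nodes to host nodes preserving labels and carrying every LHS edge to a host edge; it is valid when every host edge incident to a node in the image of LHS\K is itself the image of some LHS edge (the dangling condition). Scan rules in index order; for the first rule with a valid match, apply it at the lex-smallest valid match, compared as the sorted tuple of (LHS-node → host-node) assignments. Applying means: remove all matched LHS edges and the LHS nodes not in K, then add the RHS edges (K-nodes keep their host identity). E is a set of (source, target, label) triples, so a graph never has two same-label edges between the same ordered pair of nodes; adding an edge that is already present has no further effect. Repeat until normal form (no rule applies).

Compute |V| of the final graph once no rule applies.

start.  V:5 E:5  edges: 0-p->2 1-p->1 1-p->2 3-q->3 4-q->4
1. fire R2 via {0↦3, 1↦2}  →  V:4 E:4  edges: 0-p->2 1-p->1 1-p->2 4-q->4
2. fire R2 via {0↦4, 1↦2}  →  V:3 E:3  edges: 0-p->2 1-p->1 1-p->2
halt: no rule applies after step 2
NF nodes: {0:B, 1:A, 2:D}

Answer: 3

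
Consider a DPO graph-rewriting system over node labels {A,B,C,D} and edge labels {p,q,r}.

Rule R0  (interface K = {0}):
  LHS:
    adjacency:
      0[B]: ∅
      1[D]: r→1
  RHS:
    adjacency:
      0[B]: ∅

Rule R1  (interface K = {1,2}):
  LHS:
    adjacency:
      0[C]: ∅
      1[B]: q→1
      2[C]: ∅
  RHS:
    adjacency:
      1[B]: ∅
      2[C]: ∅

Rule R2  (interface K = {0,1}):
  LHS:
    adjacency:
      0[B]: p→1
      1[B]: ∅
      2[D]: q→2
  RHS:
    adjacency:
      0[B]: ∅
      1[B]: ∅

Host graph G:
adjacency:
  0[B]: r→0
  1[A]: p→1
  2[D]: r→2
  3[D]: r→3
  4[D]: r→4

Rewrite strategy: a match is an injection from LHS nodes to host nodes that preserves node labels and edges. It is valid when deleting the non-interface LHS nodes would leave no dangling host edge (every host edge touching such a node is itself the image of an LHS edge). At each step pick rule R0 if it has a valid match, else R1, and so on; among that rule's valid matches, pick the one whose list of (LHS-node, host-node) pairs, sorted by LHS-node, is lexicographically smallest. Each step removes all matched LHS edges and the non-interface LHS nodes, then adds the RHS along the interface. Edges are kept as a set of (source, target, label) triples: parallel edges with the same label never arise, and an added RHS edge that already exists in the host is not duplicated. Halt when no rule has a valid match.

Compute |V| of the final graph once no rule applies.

[0] host  ⇒  5 nodes, 5 edges  {0-r->0 1-p->1 2-r->2 3-r->3 4-r->4}
[1] R0 @ {0↦0, 1↦2}  ⇒  4 nodes, 4 edges  {0-r->0 1-p->1 3-r->3 4-r->4}
[2] R0 @ {0↦0, 1↦3}  ⇒  3 nodes, 3 edges  {0-r->0 1-p->1 4-r->4}
[3] R0 @ {0↦0, 1↦4}  ⇒  2 nodes, 2 edges  {0-r->0 1-p->1}
halt: no rule applies after step 3
NF nodes: {0:B, 1:A}

Answer: 2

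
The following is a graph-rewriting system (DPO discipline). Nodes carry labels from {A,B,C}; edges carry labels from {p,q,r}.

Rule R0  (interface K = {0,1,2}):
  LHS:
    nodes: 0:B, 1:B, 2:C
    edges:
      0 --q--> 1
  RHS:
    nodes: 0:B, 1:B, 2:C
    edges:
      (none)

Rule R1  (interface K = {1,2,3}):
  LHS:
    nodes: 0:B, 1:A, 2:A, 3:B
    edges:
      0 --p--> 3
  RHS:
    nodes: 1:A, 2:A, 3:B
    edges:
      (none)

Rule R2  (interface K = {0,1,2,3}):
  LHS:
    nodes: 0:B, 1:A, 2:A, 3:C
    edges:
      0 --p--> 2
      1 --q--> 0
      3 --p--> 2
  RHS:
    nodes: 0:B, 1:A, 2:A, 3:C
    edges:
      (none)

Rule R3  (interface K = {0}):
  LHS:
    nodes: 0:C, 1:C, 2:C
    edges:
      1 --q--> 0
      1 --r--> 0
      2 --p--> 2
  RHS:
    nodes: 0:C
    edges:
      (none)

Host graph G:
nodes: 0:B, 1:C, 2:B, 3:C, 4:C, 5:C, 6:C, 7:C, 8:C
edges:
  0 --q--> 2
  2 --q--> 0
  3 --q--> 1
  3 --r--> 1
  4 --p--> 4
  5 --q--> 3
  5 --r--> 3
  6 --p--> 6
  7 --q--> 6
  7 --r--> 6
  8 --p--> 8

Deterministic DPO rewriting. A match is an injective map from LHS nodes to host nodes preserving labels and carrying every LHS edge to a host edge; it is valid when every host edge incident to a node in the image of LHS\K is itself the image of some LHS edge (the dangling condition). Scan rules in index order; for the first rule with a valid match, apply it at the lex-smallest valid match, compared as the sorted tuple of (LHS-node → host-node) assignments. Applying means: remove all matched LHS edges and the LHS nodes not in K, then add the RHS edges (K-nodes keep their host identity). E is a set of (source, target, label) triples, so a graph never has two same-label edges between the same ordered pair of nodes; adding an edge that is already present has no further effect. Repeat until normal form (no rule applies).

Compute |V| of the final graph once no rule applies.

start.  V:9 E:11  edges: 0-q->2 2-q->0 3-q->1 3-r->1 4-p->4 5-q->3 5-r->3 6-p->6 7-q->6 7-r->6 8-p->8
1. fire R0 via {0↦0, 1↦2, 2↦1}  →  V:9 E:10  edges: 2-q->0 3-q->1 3-r->1 4-p->4 5-q->3 5-r->3 6-p->6 7-q->6 7-r->6 8-p->8
2. fire R0 via {0↦2, 1↦0, 2↦1}  →  V:9 E:9  edges: 3-q->1 3-r->1 4-p->4 5-q->3 5-r->3 6-p->6 7-q->6 7-r->6 8-p->8
3. fire R3 via {0↦3, 1↦5, 2↦4}  →  V:7 E:6  edges: 3-q->1 3-r->1 6-p->6 7-q->6 7-r->6 8-p->8
4. fire R3 via {0↦1, 1↦3, 2↦8}  →  V:5 E:3  edges: 6-p->6 7-q->6 7-r->6
halt: no rule applies after step 4
NF nodes: {0:B, 1:C, 2:B, 6:C, 7:C}

Answer: 5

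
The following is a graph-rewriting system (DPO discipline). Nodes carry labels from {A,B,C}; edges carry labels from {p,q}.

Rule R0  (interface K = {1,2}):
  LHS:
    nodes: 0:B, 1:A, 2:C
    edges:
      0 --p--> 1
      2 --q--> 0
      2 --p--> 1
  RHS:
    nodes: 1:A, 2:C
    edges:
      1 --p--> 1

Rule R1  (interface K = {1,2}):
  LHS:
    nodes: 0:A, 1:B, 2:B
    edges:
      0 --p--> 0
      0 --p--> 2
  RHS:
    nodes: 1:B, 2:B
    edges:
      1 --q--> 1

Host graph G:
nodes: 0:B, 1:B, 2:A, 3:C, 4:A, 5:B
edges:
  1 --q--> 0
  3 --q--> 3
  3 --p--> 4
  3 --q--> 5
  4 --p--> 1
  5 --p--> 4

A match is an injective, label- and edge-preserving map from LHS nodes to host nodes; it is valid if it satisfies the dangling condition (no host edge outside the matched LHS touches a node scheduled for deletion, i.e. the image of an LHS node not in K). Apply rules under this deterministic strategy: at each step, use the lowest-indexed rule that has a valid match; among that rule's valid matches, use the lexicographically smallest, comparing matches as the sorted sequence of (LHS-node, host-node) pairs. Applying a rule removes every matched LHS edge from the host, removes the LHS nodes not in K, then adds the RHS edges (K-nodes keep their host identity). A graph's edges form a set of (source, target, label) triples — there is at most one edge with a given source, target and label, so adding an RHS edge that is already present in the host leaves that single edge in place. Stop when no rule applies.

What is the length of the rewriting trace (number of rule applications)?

start.  V:6 E:6  edges: 1-q->0 3-q->3 3-p->4 3-q->5 4-p->1 5-p->4
1. fire R0 via {0↦5, 1↦4, 2↦3}  →  V:5 E:4  edges: 1-q->0 3-q->3 4-p->1 4-p->4
2. fire R1 via {0↦4, 1↦0, 2↦1}  →  V:4 E:3  edges: 0-q->0 1-q->0 3-q->3
halt: no rule applies after step 2

Answer: 2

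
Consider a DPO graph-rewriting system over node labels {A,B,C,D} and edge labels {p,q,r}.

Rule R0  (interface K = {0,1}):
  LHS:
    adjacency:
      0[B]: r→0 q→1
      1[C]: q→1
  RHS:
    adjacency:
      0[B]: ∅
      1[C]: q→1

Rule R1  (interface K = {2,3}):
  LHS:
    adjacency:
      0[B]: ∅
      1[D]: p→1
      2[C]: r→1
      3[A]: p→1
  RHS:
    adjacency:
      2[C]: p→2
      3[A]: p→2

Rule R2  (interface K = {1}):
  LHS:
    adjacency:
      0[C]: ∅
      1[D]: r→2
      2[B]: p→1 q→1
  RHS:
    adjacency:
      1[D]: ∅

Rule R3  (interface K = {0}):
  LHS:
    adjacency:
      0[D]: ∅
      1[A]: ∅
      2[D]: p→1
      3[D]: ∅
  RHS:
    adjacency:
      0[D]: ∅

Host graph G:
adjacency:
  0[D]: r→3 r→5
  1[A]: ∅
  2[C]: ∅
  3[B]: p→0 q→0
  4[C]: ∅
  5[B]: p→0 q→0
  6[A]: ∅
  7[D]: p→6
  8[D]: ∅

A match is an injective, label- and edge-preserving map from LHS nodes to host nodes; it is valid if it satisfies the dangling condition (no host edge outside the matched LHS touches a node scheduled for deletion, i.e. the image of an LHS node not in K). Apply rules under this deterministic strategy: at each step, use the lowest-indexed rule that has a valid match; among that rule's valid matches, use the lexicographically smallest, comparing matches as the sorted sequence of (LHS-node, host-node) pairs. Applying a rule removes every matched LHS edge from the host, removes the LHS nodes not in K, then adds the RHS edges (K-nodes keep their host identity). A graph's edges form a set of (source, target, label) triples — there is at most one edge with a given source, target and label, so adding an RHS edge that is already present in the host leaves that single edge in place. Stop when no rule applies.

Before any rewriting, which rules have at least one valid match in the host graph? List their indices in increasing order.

Answer: [R2,R3]

Derivation:
R0: no valid match — LHS pattern not found
R1: no valid match — LHS pattern not found
R2: 4 valid matches — {0↦2, 1↦0, 2↦3}, {0↦2, 1↦0, 2↦5}, {0↦4, 1↦0, 2↦3} (+1 more)
R3: 1 valid match — {0↦0, 1↦6, 2↦7, 3↦8}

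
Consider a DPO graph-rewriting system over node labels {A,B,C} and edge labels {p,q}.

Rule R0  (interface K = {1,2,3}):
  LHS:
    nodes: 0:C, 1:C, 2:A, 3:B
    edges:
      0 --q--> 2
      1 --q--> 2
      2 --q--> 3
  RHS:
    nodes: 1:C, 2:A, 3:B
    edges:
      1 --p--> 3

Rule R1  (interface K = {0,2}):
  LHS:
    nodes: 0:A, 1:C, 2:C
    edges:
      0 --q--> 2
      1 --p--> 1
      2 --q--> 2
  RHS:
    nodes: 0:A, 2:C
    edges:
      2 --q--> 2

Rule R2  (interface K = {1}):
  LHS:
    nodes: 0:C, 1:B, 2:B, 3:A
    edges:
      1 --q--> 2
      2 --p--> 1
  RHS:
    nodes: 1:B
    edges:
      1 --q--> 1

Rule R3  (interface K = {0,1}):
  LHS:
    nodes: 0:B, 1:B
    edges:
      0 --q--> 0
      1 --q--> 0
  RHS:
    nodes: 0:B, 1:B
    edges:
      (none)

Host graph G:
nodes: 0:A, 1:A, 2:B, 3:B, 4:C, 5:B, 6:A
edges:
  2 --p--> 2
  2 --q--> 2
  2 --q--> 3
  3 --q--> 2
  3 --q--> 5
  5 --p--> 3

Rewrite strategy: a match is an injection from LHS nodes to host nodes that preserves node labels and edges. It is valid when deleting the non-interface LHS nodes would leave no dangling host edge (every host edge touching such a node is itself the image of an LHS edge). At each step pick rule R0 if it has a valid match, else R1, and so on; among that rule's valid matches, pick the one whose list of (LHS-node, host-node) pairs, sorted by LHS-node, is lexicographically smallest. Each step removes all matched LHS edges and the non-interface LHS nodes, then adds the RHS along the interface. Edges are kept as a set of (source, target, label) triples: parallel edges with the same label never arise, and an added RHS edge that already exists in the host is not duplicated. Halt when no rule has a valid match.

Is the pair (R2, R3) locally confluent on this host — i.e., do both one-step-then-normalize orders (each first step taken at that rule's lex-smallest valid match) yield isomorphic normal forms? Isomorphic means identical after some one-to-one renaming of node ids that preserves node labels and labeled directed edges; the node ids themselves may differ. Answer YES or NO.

Answer: YES

Steps:
branch R2-first: apply at {0↦4, 1↦3, 2↦5, 3↦0} → |E|=5, then 2 more step(s) → NF |V|=4 |E|=1 V={1:A, 2:B, 3:B, 6:A} E=2-p->2
branch R3-first: apply at {0↦2, 1↦3} → |E|=4, then 2 more step(s) → NF |V|=4 |E|=1 V={1:A, 2:B, 3:B, 6:A} E=2-p->2
graphs isomorphic (equal up to label-preserving node renaming)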